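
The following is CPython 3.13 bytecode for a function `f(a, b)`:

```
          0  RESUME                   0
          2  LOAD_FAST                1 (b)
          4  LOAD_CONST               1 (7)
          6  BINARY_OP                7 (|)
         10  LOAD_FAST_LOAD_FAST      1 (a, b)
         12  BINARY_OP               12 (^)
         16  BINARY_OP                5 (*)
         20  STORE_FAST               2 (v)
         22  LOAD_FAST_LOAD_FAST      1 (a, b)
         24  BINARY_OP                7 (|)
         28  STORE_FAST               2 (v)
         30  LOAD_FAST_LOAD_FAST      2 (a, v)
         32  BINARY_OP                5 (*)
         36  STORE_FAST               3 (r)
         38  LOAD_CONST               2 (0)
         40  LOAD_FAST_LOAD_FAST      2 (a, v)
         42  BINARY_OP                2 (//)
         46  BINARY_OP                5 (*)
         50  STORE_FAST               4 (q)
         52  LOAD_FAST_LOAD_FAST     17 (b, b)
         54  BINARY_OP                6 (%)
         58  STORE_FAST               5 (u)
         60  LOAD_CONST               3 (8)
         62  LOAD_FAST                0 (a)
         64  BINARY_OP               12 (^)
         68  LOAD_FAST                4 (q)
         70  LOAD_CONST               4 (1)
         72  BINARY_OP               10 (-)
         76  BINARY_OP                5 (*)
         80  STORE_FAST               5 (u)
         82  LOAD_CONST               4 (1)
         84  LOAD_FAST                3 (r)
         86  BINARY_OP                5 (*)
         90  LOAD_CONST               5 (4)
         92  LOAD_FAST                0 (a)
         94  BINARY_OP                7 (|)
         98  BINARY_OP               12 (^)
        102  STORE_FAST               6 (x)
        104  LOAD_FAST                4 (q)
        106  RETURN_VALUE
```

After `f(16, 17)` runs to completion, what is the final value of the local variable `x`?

260

LOAD_FAST b → push 17. Stack: [17]
LOAD_CONST → push 7. Stack: [17, 7]
BINARY_OP | → 17 | 7 = 23. Stack: [23]
LOAD_FAST_LOAD_FAST a,b → push 16,17. Stack: [23, 16, 17]
BINARY_OP ^ → 16 ^ 17 = 1. Stack: [23, 1]
BINARY_OP * → 23 * 1 = 23. Stack: [23]
STORE_FAST v → v=23. Stack: []
LOAD_FAST_LOAD_FAST a,b → push 16,17. Stack: [16, 17]
BINARY_OP | → 16 | 17 = 17. Stack: [17]
STORE_FAST v → v=17. Stack: []
LOAD_FAST_LOAD_FAST a,v → push 16,17. Stack: [16, 17]
BINARY_OP * → 16 * 17 = 272. Stack: [272]
STORE_FAST r → r=272. Stack: []
LOAD_CONST → push 0. Stack: [0]
LOAD_FAST_LOAD_FAST a,v → push 16,17. Stack: [0, 16, 17]
BINARY_OP // → 16 // 17 = 0. Stack: [0, 0]
BINARY_OP * → 0 * 0 = 0. Stack: [0]
STORE_FAST q → q=0. Stack: []
LOAD_FAST_LOAD_FAST b,b → push 17,17. Stack: [17, 17]
BINARY_OP % → 17 % 17 = 0. Stack: [0]
STORE_FAST u → u=0. Stack: []
LOAD_CONST → push 8. Stack: [8]
LOAD_FAST a → push 16. Stack: [8, 16]
BINARY_OP ^ → 8 ^ 16 = 24. Stack: [24]
LOAD_FAST q → push 0. Stack: [24, 0]
LOAD_CONST → push 1. Stack: [24, 0, 1]
BINARY_OP - → 0 - 1 = -1. Stack: [24, -1]
BINARY_OP * → 24 * -1 = -24. Stack: [-24]
STORE_FAST u → u=-24. Stack: []
LOAD_CONST → push 1. Stack: [1]
LOAD_FAST r → push 272. Stack: [1, 272]
BINARY_OP * → 1 * 272 = 272. Stack: [272]
LOAD_CONST → push 4. Stack: [272, 4]
LOAD_FAST a → push 16. Stack: [272, 4, 16]
BINARY_OP | → 4 | 16 = 20. Stack: [272, 20]
BINARY_OP ^ → 272 ^ 20 = 260. Stack: [260]
STORE_FAST x → x=260. Stack: []
LOAD_FAST q → push 0. Stack: [0]
RETURN_VALUE → return 0.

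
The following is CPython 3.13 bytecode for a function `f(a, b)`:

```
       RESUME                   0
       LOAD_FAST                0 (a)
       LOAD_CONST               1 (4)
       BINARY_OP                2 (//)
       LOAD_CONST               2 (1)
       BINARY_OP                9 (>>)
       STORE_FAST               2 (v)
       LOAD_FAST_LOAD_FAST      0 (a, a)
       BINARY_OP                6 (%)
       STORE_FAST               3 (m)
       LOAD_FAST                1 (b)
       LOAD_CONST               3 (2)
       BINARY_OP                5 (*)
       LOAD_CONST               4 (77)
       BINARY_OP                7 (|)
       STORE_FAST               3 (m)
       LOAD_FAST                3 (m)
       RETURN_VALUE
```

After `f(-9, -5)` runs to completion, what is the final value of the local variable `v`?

LOAD_FAST a → push -9. Stack: [-9]
LOAD_CONST → push 4. Stack: [-9, 4]
BINARY_OP // → -9 // 4 = -3. Stack: [-3]
LOAD_CONST → push 1. Stack: [-3, 1]
BINARY_OP >> → -3 >> 1 = -2. Stack: [-2]
STORE_FAST v → v=-2. Stack: []
LOAD_FAST_LOAD_FAST a,a → push -9,-9. Stack: [-9, -9]
BINARY_OP % → -9 % -9 = 0. Stack: [0]
STORE_FAST m → m=0. Stack: []
LOAD_FAST b → push -5. Stack: [-5]
LOAD_CONST → push 2. Stack: [-5, 2]
BINARY_OP * → -5 * 2 = -10. Stack: [-10]
LOAD_CONST → push 77. Stack: [-10, 77]
BINARY_OP | → -10 | 77 = -1. Stack: [-1]
STORE_FAST m → m=-1. Stack: []
LOAD_FAST m → push -1. Stack: [-1]
RETURN_VALUE → return -1.

-2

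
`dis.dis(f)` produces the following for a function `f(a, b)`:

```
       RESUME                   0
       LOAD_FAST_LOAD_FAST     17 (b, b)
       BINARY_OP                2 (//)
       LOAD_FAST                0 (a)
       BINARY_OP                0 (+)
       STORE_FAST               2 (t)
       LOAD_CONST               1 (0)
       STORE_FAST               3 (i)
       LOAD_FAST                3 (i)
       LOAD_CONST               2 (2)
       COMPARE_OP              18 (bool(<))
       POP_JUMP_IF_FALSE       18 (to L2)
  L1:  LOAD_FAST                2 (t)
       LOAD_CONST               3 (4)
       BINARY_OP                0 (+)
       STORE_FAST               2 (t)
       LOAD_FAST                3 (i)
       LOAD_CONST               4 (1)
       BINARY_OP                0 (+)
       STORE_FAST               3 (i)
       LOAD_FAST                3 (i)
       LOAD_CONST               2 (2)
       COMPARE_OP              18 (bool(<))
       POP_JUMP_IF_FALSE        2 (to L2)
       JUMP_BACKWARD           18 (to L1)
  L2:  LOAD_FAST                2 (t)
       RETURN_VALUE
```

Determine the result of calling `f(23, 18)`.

LOAD_FAST_LOAD_FAST b,b → push 18,18. Stack: [18, 18]
BINARY_OP // → 18 // 18 = 1. Stack: [1]
LOAD_FAST a → push 23. Stack: [1, 23]
BINARY_OP + → 1 + 23 = 24. Stack: [24]
STORE_FAST t → t=24. Stack: []
LOAD_CONST → push 0. Stack: [0]
STORE_FAST i → i=0. Stack: []
LOAD_FAST i → push 0. Stack: [0]
LOAD_CONST → push 2. Stack: [0, 2]
COMPARE_OP bool(<) → 0 vs 2 = True. Stack: [True]
POP_JUMP_IF_FALSE → pop True; no jump. Stack: []
LOAD_FAST t → push 24. Stack: [24]
LOAD_CONST → push 4. Stack: [24, 4]
BINARY_OP + → 24 + 4 = 28. Stack: [28]
STORE_FAST t → t=28. Stack: []
LOAD_FAST i → push 0. Stack: [0]
LOAD_CONST → push 1. Stack: [0, 1]
BINARY_OP + → 0 + 1 = 1. Stack: [1]
STORE_FAST i → i=1. Stack: []
LOAD_FAST i → push 1. Stack: [1]
LOAD_CONST → push 2. Stack: [1, 2]
COMPARE_OP bool(<) → 1 vs 2 = True. Stack: [True]
POP_JUMP_IF_FALSE → pop True; no jump. Stack: []
LOAD_FAST t → push 28. Stack: [28]
LOAD_CONST → push 4. Stack: [28, 4]
BINARY_OP + → 28 + 4 = 32. Stack: [32]
STORE_FAST t → t=32. Stack: []
LOAD_FAST i → push 1. Stack: [1]
LOAD_CONST → push 1. Stack: [1, 1]
BINARY_OP + → 1 + 1 = 2. Stack: [2]
STORE_FAST i → i=2. Stack: []
LOAD_FAST i → push 2. Stack: [2]
LOAD_CONST → push 2. Stack: [2, 2]
COMPARE_OP bool(<) → 2 vs 2 = False. Stack: [False]
POP_JUMP_IF_FALSE → pop False; jump. Stack: []
LOAD_FAST t → push 32. Stack: [32]
RETURN_VALUE → return 32.

32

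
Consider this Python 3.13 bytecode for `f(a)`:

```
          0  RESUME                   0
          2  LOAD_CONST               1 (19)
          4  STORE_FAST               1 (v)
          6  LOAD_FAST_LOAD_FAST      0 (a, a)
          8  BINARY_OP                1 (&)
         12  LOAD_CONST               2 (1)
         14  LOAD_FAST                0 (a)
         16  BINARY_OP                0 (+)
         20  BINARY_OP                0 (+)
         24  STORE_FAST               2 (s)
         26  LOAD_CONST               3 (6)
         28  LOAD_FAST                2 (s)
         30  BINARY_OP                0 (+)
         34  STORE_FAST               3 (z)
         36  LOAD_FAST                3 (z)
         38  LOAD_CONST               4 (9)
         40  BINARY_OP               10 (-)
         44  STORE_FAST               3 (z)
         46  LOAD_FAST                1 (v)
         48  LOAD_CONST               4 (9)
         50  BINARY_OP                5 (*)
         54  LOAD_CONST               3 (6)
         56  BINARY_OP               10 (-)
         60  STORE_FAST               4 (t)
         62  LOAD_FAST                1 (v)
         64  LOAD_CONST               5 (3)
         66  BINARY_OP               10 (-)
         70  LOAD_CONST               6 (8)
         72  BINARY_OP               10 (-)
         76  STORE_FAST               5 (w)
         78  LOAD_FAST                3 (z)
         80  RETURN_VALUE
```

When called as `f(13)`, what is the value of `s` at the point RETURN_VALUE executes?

LOAD_CONST → push 19. Stack: [19]
STORE_FAST v → v=19. Stack: []
LOAD_FAST_LOAD_FAST a,a → push 13,13. Stack: [13, 13]
BINARY_OP & → 13 & 13 = 13. Stack: [13]
LOAD_CONST → push 1. Stack: [13, 1]
LOAD_FAST a → push 13. Stack: [13, 1, 13]
BINARY_OP + → 1 + 13 = 14. Stack: [13, 14]
BINARY_OP + → 13 + 14 = 27. Stack: [27]
STORE_FAST s → s=27. Stack: []
LOAD_CONST → push 6. Stack: [6]
LOAD_FAST s → push 27. Stack: [6, 27]
BINARY_OP + → 6 + 27 = 33. Stack: [33]
STORE_FAST z → z=33. Stack: []
LOAD_FAST z → push 33. Stack: [33]
LOAD_CONST → push 9. Stack: [33, 9]
BINARY_OP - → 33 - 9 = 24. Stack: [24]
STORE_FAST z → z=24. Stack: []
LOAD_FAST v → push 19. Stack: [19]
LOAD_CONST → push 9. Stack: [19, 9]
BINARY_OP * → 19 * 9 = 171. Stack: [171]
LOAD_CONST → push 6. Stack: [171, 6]
BINARY_OP - → 171 - 6 = 165. Stack: [165]
STORE_FAST t → t=165. Stack: []
LOAD_FAST v → push 19. Stack: [19]
LOAD_CONST → push 3. Stack: [19, 3]
BINARY_OP - → 19 - 3 = 16. Stack: [16]
LOAD_CONST → push 8. Stack: [16, 8]
BINARY_OP - → 16 - 8 = 8. Stack: [8]
STORE_FAST w → w=8. Stack: []
LOAD_FAST z → push 24. Stack: [24]
RETURN_VALUE → return 24.

27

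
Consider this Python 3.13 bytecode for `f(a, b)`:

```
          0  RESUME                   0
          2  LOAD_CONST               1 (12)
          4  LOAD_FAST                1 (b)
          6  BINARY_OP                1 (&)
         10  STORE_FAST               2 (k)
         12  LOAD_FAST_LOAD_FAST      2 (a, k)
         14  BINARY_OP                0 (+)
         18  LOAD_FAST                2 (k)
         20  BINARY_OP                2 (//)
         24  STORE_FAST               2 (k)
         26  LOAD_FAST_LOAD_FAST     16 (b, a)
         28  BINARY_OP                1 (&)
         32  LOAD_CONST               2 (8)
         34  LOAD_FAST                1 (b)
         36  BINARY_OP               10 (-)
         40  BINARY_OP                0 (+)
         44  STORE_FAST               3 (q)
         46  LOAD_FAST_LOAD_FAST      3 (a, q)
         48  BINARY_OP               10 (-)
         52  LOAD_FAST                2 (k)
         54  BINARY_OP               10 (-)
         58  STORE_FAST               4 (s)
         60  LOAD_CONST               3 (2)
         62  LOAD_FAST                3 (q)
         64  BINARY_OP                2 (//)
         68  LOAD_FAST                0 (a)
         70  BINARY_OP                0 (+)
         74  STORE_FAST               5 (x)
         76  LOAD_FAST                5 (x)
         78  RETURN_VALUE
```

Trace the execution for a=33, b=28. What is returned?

32

LOAD_CONST → push 12. Stack: [12]
LOAD_FAST b → push 28. Stack: [12, 28]
BINARY_OP & → 12 & 28 = 12. Stack: [12]
STORE_FAST k → k=12. Stack: []
LOAD_FAST_LOAD_FAST a,k → push 33,12. Stack: [33, 12]
BINARY_OP + → 33 + 12 = 45. Stack: [45]
LOAD_FAST k → push 12. Stack: [45, 12]
BINARY_OP // → 45 // 12 = 3. Stack: [3]
STORE_FAST k → k=3. Stack: []
LOAD_FAST_LOAD_FAST b,a → push 28,33. Stack: [28, 33]
BINARY_OP & → 28 & 33 = 0. Stack: [0]
LOAD_CONST → push 8. Stack: [0, 8]
LOAD_FAST b → push 28. Stack: [0, 8, 28]
BINARY_OP - → 8 - 28 = -20. Stack: [0, -20]
BINARY_OP + → 0 + -20 = -20. Stack: [-20]
STORE_FAST q → q=-20. Stack: []
LOAD_FAST_LOAD_FAST a,q → push 33,-20. Stack: [33, -20]
BINARY_OP - → 33 - -20 = 53. Stack: [53]
LOAD_FAST k → push 3. Stack: [53, 3]
BINARY_OP - → 53 - 3 = 50. Stack: [50]
STORE_FAST s → s=50. Stack: []
LOAD_CONST → push 2. Stack: [2]
LOAD_FAST q → push -20. Stack: [2, -20]
BINARY_OP // → 2 // -20 = -1. Stack: [-1]
LOAD_FAST a → push 33. Stack: [-1, 33]
BINARY_OP + → -1 + 33 = 32. Stack: [32]
STORE_FAST x → x=32. Stack: []
LOAD_FAST x → push 32. Stack: [32]
RETURN_VALUE → return 32.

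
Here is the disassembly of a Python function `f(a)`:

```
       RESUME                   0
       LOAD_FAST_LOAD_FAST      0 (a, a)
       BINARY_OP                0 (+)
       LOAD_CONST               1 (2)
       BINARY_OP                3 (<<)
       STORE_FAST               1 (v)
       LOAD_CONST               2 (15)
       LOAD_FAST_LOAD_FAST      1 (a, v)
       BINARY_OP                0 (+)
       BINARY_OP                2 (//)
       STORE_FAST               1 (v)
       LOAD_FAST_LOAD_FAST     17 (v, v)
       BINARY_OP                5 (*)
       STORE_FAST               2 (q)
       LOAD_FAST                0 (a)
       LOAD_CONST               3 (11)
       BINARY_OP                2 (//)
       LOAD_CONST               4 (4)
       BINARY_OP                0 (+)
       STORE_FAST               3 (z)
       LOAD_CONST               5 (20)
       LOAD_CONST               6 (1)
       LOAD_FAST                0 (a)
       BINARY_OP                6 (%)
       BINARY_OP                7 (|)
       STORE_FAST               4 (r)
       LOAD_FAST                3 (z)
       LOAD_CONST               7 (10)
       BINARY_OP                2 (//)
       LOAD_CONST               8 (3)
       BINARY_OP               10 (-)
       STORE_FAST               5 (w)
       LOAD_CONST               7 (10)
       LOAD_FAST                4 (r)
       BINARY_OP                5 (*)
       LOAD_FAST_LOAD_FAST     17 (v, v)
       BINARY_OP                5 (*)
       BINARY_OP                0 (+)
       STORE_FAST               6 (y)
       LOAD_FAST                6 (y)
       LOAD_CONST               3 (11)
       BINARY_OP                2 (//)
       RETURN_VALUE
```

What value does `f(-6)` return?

LOAD_FAST_LOAD_FAST a,a → push -6,-6. Stack: [-6, -6]
BINARY_OP + → -6 + -6 = -12. Stack: [-12]
LOAD_CONST → push 2. Stack: [-12, 2]
BINARY_OP << → -12 << 2 = -48. Stack: [-48]
STORE_FAST v → v=-48. Stack: []
LOAD_CONST → push 15. Stack: [15]
LOAD_FAST_LOAD_FAST a,v → push -6,-48. Stack: [15, -6, -48]
BINARY_OP + → -6 + -48 = -54. Stack: [15, -54]
BINARY_OP // → 15 // -54 = -1. Stack: [-1]
STORE_FAST v → v=-1. Stack: []
LOAD_FAST_LOAD_FAST v,v → push -1,-1. Stack: [-1, -1]
BINARY_OP * → -1 * -1 = 1. Stack: [1]
STORE_FAST q → q=1. Stack: []
LOAD_FAST a → push -6. Stack: [-6]
LOAD_CONST → push 11. Stack: [-6, 11]
BINARY_OP // → -6 // 11 = -1. Stack: [-1]
LOAD_CONST → push 4. Stack: [-1, 4]
BINARY_OP + → -1 + 4 = 3. Stack: [3]
STORE_FAST z → z=3. Stack: []
LOAD_CONST → push 20. Stack: [20]
LOAD_CONST → push 1. Stack: [20, 1]
LOAD_FAST a → push -6. Stack: [20, 1, -6]
BINARY_OP % → 1 % -6 = -5. Stack: [20, -5]
BINARY_OP | → 20 | -5 = -1. Stack: [-1]
STORE_FAST r → r=-1. Stack: []
LOAD_FAST z → push 3. Stack: [3]
LOAD_CONST → push 10. Stack: [3, 10]
BINARY_OP // → 3 // 10 = 0. Stack: [0]
LOAD_CONST → push 3. Stack: [0, 3]
BINARY_OP - → 0 - 3 = -3. Stack: [-3]
STORE_FAST w → w=-3. Stack: []
LOAD_CONST → push 10. Stack: [10]
LOAD_FAST r → push -1. Stack: [10, -1]
BINARY_OP * → 10 * -1 = -10. Stack: [-10]
LOAD_FAST_LOAD_FAST v,v → push -1,-1. Stack: [-10, -1, -1]
BINARY_OP * → -1 * -1 = 1. Stack: [-10, 1]
BINARY_OP + → -10 + 1 = -9. Stack: [-9]
STORE_FAST y → y=-9. Stack: []
LOAD_FAST y → push -9. Stack: [-9]
LOAD_CONST → push 11. Stack: [-9, 11]
BINARY_OP // → -9 // 11 = -1. Stack: [-1]
RETURN_VALUE → return -1.

-1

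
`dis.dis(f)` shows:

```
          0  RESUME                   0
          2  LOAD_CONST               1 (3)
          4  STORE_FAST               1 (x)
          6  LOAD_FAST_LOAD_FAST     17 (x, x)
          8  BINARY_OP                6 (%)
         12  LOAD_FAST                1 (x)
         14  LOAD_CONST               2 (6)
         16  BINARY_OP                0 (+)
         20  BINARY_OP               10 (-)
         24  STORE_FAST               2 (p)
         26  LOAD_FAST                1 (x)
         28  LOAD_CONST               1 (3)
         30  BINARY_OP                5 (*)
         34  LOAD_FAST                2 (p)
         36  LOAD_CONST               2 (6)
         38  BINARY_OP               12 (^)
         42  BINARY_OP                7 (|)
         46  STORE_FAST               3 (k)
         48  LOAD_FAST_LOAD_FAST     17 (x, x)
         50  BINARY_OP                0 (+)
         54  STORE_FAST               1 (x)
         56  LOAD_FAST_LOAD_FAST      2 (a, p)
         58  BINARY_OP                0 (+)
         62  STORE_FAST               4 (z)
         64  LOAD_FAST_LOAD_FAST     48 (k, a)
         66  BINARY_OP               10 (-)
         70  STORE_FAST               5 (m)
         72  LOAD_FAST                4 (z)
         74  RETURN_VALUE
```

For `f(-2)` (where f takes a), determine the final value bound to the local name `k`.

LOAD_CONST → push 3. Stack: [3]
STORE_FAST x → x=3. Stack: []
LOAD_FAST_LOAD_FAST x,x → push 3,3. Stack: [3, 3]
BINARY_OP % → 3 % 3 = 0. Stack: [0]
LOAD_FAST x → push 3. Stack: [0, 3]
LOAD_CONST → push 6. Stack: [0, 3, 6]
BINARY_OP + → 3 + 6 = 9. Stack: [0, 9]
BINARY_OP - → 0 - 9 = -9. Stack: [-9]
STORE_FAST p → p=-9. Stack: []
LOAD_FAST x → push 3. Stack: [3]
LOAD_CONST → push 3. Stack: [3, 3]
BINARY_OP * → 3 * 3 = 9. Stack: [9]
LOAD_FAST p → push -9. Stack: [9, -9]
LOAD_CONST → push 6. Stack: [9, -9, 6]
BINARY_OP ^ → -9 ^ 6 = -15. Stack: [9, -15]
BINARY_OP | → 9 | -15 = -7. Stack: [-7]
STORE_FAST k → k=-7. Stack: []
LOAD_FAST_LOAD_FAST x,x → push 3,3. Stack: [3, 3]
BINARY_OP + → 3 + 3 = 6. Stack: [6]
STORE_FAST x → x=6. Stack: []
LOAD_FAST_LOAD_FAST a,p → push -2,-9. Stack: [-2, -9]
BINARY_OP + → -2 + -9 = -11. Stack: [-11]
STORE_FAST z → z=-11. Stack: []
LOAD_FAST_LOAD_FAST k,a → push -7,-2. Stack: [-7, -2]
BINARY_OP - → -7 - -2 = -5. Stack: [-5]
STORE_FAST m → m=-5. Stack: []
LOAD_FAST z → push -11. Stack: [-11]
RETURN_VALUE → return -11.

-7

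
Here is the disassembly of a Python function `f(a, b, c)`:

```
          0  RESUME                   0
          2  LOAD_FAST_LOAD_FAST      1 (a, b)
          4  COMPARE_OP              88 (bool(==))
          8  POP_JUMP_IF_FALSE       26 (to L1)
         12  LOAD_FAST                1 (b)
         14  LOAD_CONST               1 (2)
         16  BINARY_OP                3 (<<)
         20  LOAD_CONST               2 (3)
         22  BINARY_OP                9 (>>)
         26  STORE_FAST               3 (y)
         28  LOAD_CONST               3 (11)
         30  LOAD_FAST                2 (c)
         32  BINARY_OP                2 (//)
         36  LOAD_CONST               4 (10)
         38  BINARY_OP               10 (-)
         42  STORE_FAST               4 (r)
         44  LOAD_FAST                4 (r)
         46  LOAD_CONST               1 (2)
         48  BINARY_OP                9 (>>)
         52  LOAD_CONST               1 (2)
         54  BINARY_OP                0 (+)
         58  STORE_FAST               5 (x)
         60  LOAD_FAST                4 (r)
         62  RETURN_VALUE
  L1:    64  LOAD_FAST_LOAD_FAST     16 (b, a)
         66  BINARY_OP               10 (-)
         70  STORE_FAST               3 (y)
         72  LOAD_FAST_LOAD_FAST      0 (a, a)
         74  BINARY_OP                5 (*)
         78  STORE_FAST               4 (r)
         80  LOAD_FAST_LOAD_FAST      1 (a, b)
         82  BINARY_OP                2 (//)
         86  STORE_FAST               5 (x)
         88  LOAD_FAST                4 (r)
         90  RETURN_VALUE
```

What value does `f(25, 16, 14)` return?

625

LOAD_FAST_LOAD_FAST a,b → push 25,16. Stack: [25, 16]
COMPARE_OP bool(==) → 25 vs 16 = False. Stack: [False]
POP_JUMP_IF_FALSE → pop False; jump. Stack: []
LOAD_FAST_LOAD_FAST b,a → push 16,25. Stack: [16, 25]
BINARY_OP - → 16 - 25 = -9. Stack: [-9]
STORE_FAST y → y=-9. Stack: []
LOAD_FAST_LOAD_FAST a,a → push 25,25. Stack: [25, 25]
BINARY_OP * → 25 * 25 = 625. Stack: [625]
STORE_FAST r → r=625. Stack: []
LOAD_FAST_LOAD_FAST a,b → push 25,16. Stack: [25, 16]
BINARY_OP // → 25 // 16 = 1. Stack: [1]
STORE_FAST x → x=1. Stack: []
LOAD_FAST r → push 625. Stack: [625]
RETURN_VALUE → return 625.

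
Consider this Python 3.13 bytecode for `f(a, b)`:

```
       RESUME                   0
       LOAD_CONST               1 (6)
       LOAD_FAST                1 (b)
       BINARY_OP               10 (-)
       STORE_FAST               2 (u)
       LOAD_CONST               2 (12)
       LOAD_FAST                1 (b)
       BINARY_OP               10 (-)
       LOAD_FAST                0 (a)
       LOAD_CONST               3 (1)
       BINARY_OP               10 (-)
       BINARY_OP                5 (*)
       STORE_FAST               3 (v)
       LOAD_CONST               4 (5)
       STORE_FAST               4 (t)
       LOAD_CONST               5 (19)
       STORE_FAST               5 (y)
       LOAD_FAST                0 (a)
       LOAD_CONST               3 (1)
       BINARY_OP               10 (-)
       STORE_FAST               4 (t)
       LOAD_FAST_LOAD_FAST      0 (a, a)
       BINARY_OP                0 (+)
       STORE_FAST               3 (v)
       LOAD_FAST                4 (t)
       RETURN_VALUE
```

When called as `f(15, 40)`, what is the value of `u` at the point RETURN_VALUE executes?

-34

LOAD_CONST → push 6. Stack: [6]
LOAD_FAST b → push 40. Stack: [6, 40]
BINARY_OP - → 6 - 40 = -34. Stack: [-34]
STORE_FAST u → u=-34. Stack: []
LOAD_CONST → push 12. Stack: [12]
LOAD_FAST b → push 40. Stack: [12, 40]
BINARY_OP - → 12 - 40 = -28. Stack: [-28]
LOAD_FAST a → push 15. Stack: [-28, 15]
LOAD_CONST → push 1. Stack: [-28, 15, 1]
BINARY_OP - → 15 - 1 = 14. Stack: [-28, 14]
BINARY_OP * → -28 * 14 = -392. Stack: [-392]
STORE_FAST v → v=-392. Stack: []
LOAD_CONST → push 5. Stack: [5]
STORE_FAST t → t=5. Stack: []
LOAD_CONST → push 19. Stack: [19]
STORE_FAST y → y=19. Stack: []
LOAD_FAST a → push 15. Stack: [15]
LOAD_CONST → push 1. Stack: [15, 1]
BINARY_OP - → 15 - 1 = 14. Stack: [14]
STORE_FAST t → t=14. Stack: []
LOAD_FAST_LOAD_FAST a,a → push 15,15. Stack: [15, 15]
BINARY_OP + → 15 + 15 = 30. Stack: [30]
STORE_FAST v → v=30. Stack: []
LOAD_FAST t → push 14. Stack: [14]
RETURN_VALUE → return 14.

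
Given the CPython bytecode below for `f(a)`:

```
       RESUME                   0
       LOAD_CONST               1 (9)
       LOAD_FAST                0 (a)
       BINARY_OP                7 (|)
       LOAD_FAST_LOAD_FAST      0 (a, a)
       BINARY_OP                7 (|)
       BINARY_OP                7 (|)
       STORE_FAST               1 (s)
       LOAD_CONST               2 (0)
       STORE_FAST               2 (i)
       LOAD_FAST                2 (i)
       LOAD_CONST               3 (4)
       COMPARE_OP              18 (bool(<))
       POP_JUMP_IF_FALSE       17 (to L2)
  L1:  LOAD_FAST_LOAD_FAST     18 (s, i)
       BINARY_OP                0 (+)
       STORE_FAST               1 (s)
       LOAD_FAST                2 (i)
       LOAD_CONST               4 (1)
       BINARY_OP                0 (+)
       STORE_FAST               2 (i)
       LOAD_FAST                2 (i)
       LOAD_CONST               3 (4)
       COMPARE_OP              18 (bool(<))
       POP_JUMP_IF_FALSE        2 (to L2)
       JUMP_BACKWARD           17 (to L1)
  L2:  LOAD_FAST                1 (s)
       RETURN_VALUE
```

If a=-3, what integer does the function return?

LOAD_CONST → push 9. Stack: [9]
LOAD_FAST a → push -3. Stack: [9, -3]
BINARY_OP | → 9 | -3 = -3. Stack: [-3]
LOAD_FAST_LOAD_FAST a,a → push -3,-3. Stack: [-3, -3, -3]
BINARY_OP | → -3 | -3 = -3. Stack: [-3, -3]
BINARY_OP | → -3 | -3 = -3. Stack: [-3]
STORE_FAST s → s=-3. Stack: []
LOAD_CONST → push 0. Stack: [0]
STORE_FAST i → i=0. Stack: []
LOAD_FAST i → push 0. Stack: [0]
LOAD_CONST → push 4. Stack: [0, 4]
COMPARE_OP bool(<) → 0 vs 4 = True. Stack: [True]
POP_JUMP_IF_FALSE → pop True; no jump. Stack: []
LOAD_FAST_LOAD_FAST s,i → push -3,0. Stack: [-3, 0]
BINARY_OP + → -3 + 0 = -3. Stack: [-3]
STORE_FAST s → s=-3. Stack: []
LOAD_FAST i → push 0. Stack: [0]
LOAD_CONST → push 1. Stack: [0, 1]
BINARY_OP + → 0 + 1 = 1. Stack: [1]
STORE_FAST i → i=1. Stack: []
LOAD_FAST i → push 1. Stack: [1]
LOAD_CONST → push 4. Stack: [1, 4]
COMPARE_OP bool(<) → 1 vs 4 = True. Stack: [True]
POP_JUMP_IF_FALSE → pop True; no jump. Stack: []
LOAD_FAST_LOAD_FAST s,i → push -3,1. Stack: [-3, 1]
BINARY_OP + → -3 + 1 = -2. Stack: [-2]
STORE_FAST s → s=-2. Stack: []
LOAD_FAST i → push 1. Stack: [1]
LOAD_CONST → push 1. Stack: [1, 1]
BINARY_OP + → 1 + 1 = 2. Stack: [2]
STORE_FAST i → i=2. Stack: []
LOAD_FAST i → push 2. Stack: [2]
LOAD_CONST → push 4. Stack: [2, 4]
COMPARE_OP bool(<) → 2 vs 4 = True. Stack: [True]
POP_JUMP_IF_FALSE → pop True; no jump. Stack: []
LOAD_FAST_LOAD_FAST s,i → push -2,2. Stack: [-2, 2]
BINARY_OP + → -2 + 2 = 0. Stack: [0]
STORE_FAST s → s=0. Stack: []
LOAD_FAST i → push 2. Stack: [2]
LOAD_CONST → push 1. Stack: [2, 1]
BINARY_OP + → 2 + 1 = 3. Stack: [3]
STORE_FAST i → i=3. Stack: []
LOAD_FAST i → push 3. Stack: [3]
LOAD_CONST → push 4. Stack: [3, 4]
COMPARE_OP bool(<) → 3 vs 4 = True. Stack: [True]
POP_JUMP_IF_FALSE → pop True; no jump. Stack: []
LOAD_FAST_LOAD_FAST s,i → push 0,3. Stack: [0, 3]
BINARY_OP + → 0 + 3 = 3. Stack: [3]
STORE_FAST s → s=3. Stack: []
LOAD_FAST i → push 3. Stack: [3]
LOAD_CONST → push 1. Stack: [3, 1]
BINARY_OP + → 3 + 1 = 4. Stack: [4]
STORE_FAST i → i=4. Stack: []
LOAD_FAST i → push 4. Stack: [4]
LOAD_CONST → push 4. Stack: [4, 4]
COMPARE_OP bool(<) → 4 vs 4 = False. Stack: [False]
POP_JUMP_IF_FALSE → pop False; jump. Stack: []
LOAD_FAST s → push 3. Stack: [3]
RETURN_VALUE → return 3.

3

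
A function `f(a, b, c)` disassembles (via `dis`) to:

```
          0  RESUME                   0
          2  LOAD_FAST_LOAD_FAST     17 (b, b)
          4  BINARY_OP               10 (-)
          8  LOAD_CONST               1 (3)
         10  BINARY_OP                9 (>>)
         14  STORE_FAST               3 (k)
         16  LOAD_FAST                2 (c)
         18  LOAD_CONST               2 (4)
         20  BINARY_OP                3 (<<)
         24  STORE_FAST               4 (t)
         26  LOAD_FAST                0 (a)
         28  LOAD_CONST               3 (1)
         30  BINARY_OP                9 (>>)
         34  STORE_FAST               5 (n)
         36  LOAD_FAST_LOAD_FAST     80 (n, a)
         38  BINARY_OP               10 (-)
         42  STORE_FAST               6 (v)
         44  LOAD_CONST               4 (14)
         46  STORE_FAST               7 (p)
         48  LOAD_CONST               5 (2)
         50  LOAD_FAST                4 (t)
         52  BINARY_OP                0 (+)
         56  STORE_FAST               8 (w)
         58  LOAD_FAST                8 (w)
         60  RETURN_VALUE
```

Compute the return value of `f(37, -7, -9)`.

-142

LOAD_FAST_LOAD_FAST b,b → push -7,-7. Stack: [-7, -7]
BINARY_OP - → -7 - -7 = 0. Stack: [0]
LOAD_CONST → push 3. Stack: [0, 3]
BINARY_OP >> → 0 >> 3 = 0. Stack: [0]
STORE_FAST k → k=0. Stack: []
LOAD_FAST c → push -9. Stack: [-9]
LOAD_CONST → push 4. Stack: [-9, 4]
BINARY_OP << → -9 << 4 = -144. Stack: [-144]
STORE_FAST t → t=-144. Stack: []
LOAD_FAST a → push 37. Stack: [37]
LOAD_CONST → push 1. Stack: [37, 1]
BINARY_OP >> → 37 >> 1 = 18. Stack: [18]
STORE_FAST n → n=18. Stack: []
LOAD_FAST_LOAD_FAST n,a → push 18,37. Stack: [18, 37]
BINARY_OP - → 18 - 37 = -19. Stack: [-19]
STORE_FAST v → v=-19. Stack: []
LOAD_CONST → push 14. Stack: [14]
STORE_FAST p → p=14. Stack: []
LOAD_CONST → push 2. Stack: [2]
LOAD_FAST t → push -144. Stack: [2, -144]
BINARY_OP + → 2 + -144 = -142. Stack: [-142]
STORE_FAST w → w=-142. Stack: []
LOAD_FAST w → push -142. Stack: [-142]
RETURN_VALUE → return -142.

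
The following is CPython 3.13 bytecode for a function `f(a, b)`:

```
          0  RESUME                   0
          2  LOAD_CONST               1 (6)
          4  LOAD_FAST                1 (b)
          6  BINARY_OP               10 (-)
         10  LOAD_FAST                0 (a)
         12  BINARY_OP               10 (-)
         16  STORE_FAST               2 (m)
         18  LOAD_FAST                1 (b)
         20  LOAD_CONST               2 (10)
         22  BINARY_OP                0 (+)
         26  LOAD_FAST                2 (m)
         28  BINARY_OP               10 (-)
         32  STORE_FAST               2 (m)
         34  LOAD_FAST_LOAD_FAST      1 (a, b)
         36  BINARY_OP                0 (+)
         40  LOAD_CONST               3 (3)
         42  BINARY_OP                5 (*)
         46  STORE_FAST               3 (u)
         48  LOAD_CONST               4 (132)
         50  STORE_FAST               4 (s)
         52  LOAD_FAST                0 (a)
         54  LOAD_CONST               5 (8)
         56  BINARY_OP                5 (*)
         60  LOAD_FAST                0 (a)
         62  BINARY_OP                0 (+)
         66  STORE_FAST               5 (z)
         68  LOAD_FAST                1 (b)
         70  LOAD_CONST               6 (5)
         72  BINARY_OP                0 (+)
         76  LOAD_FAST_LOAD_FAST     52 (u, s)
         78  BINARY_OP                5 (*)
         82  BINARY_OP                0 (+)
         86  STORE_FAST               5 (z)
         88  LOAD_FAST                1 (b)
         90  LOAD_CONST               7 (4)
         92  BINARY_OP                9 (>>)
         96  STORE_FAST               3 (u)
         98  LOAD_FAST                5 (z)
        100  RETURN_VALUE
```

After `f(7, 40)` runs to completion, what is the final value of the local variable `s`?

132

LOAD_CONST → push 6. Stack: [6]
LOAD_FAST b → push 40. Stack: [6, 40]
BINARY_OP - → 6 - 40 = -34. Stack: [-34]
LOAD_FAST a → push 7. Stack: [-34, 7]
BINARY_OP - → -34 - 7 = -41. Stack: [-41]
STORE_FAST m → m=-41. Stack: []
LOAD_FAST b → push 40. Stack: [40]
LOAD_CONST → push 10. Stack: [40, 10]
BINARY_OP + → 40 + 10 = 50. Stack: [50]
LOAD_FAST m → push -41. Stack: [50, -41]
BINARY_OP - → 50 - -41 = 91. Stack: [91]
STORE_FAST m → m=91. Stack: []
LOAD_FAST_LOAD_FAST a,b → push 7,40. Stack: [7, 40]
BINARY_OP + → 7 + 40 = 47. Stack: [47]
LOAD_CONST → push 3. Stack: [47, 3]
BINARY_OP * → 47 * 3 = 141. Stack: [141]
STORE_FAST u → u=141. Stack: []
LOAD_CONST → push 132. Stack: [132]
STORE_FAST s → s=132. Stack: []
LOAD_FAST a → push 7. Stack: [7]
LOAD_CONST → push 8. Stack: [7, 8]
BINARY_OP * → 7 * 8 = 56. Stack: [56]
LOAD_FAST a → push 7. Stack: [56, 7]
BINARY_OP + → 56 + 7 = 63. Stack: [63]
STORE_FAST z → z=63. Stack: []
LOAD_FAST b → push 40. Stack: [40]
LOAD_CONST → push 5. Stack: [40, 5]
BINARY_OP + → 40 + 5 = 45. Stack: [45]
LOAD_FAST_LOAD_FAST u,s → push 141,132. Stack: [45, 141, 132]
BINARY_OP * → 141 * 132 = 18612. Stack: [45, 18612]
BINARY_OP + → 45 + 18612 = 18657. Stack: [18657]
STORE_FAST z → z=18657. Stack: []
LOAD_FAST b → push 40. Stack: [40]
LOAD_CONST → push 4. Stack: [40, 4]
BINARY_OP >> → 40 >> 4 = 2. Stack: [2]
STORE_FAST u → u=2. Stack: []
LOAD_FAST z → push 18657. Stack: [18657]
RETURN_VALUE → return 18657.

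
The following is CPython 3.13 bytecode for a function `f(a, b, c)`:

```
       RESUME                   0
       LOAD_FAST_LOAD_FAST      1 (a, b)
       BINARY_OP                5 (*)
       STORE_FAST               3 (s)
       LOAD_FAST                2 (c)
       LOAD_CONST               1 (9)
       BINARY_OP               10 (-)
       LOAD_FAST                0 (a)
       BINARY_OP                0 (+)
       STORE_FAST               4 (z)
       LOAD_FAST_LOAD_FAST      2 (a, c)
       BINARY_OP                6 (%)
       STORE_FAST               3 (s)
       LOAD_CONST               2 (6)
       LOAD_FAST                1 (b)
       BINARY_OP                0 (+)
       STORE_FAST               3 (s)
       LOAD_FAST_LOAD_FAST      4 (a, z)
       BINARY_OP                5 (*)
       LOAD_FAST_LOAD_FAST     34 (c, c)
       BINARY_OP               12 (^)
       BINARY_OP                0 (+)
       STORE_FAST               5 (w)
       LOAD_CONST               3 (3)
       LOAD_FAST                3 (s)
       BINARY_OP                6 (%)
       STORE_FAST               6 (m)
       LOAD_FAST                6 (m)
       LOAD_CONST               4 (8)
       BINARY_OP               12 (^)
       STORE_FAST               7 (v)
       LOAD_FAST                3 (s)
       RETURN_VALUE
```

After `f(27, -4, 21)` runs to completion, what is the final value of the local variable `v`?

9

LOAD_FAST_LOAD_FAST a,b → push 27,-4. Stack: [27, -4]
BINARY_OP * → 27 * -4 = -108. Stack: [-108]
STORE_FAST s → s=-108. Stack: []
LOAD_FAST c → push 21. Stack: [21]
LOAD_CONST → push 9. Stack: [21, 9]
BINARY_OP - → 21 - 9 = 12. Stack: [12]
LOAD_FAST a → push 27. Stack: [12, 27]
BINARY_OP + → 12 + 27 = 39. Stack: [39]
STORE_FAST z → z=39. Stack: []
LOAD_FAST_LOAD_FAST a,c → push 27,21. Stack: [27, 21]
BINARY_OP % → 27 % 21 = 6. Stack: [6]
STORE_FAST s → s=6. Stack: []
LOAD_CONST → push 6. Stack: [6]
LOAD_FAST b → push -4. Stack: [6, -4]
BINARY_OP + → 6 + -4 = 2. Stack: [2]
STORE_FAST s → s=2. Stack: []
LOAD_FAST_LOAD_FAST a,z → push 27,39. Stack: [27, 39]
BINARY_OP * → 27 * 39 = 1053. Stack: [1053]
LOAD_FAST_LOAD_FAST c,c → push 21,21. Stack: [1053, 21, 21]
BINARY_OP ^ → 21 ^ 21 = 0. Stack: [1053, 0]
BINARY_OP + → 1053 + 0 = 1053. Stack: [1053]
STORE_FAST w → w=1053. Stack: []
LOAD_CONST → push 3. Stack: [3]
LOAD_FAST s → push 2. Stack: [3, 2]
BINARY_OP % → 3 % 2 = 1. Stack: [1]
STORE_FAST m → m=1. Stack: []
LOAD_FAST m → push 1. Stack: [1]
LOAD_CONST → push 8. Stack: [1, 8]
BINARY_OP ^ → 1 ^ 8 = 9. Stack: [9]
STORE_FAST v → v=9. Stack: []
LOAD_FAST s → push 2. Stack: [2]
RETURN_VALUE → return 2.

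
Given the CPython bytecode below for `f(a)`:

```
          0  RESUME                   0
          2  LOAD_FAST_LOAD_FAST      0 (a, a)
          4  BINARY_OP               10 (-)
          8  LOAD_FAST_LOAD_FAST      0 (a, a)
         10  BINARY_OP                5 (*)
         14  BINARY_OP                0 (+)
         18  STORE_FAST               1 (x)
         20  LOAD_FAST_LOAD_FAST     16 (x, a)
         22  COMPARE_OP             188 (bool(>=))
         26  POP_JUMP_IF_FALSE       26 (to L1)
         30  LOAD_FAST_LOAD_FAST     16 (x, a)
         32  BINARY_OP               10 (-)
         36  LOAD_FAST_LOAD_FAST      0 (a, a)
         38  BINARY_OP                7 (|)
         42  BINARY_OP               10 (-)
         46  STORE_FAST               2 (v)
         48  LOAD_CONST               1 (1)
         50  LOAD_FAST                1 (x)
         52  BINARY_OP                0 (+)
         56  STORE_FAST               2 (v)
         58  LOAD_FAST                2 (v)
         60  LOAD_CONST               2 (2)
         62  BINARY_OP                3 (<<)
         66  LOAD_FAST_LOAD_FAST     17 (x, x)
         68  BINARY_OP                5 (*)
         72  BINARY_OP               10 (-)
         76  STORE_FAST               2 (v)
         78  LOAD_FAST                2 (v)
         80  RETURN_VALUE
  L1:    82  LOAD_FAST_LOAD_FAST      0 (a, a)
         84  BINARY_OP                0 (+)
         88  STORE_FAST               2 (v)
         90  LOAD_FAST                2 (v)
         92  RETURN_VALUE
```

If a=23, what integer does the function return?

LOAD_FAST_LOAD_FAST a,a → push 23,23. Stack: [23, 23]
BINARY_OP - → 23 - 23 = 0. Stack: [0]
LOAD_FAST_LOAD_FAST a,a → push 23,23. Stack: [0, 23, 23]
BINARY_OP * → 23 * 23 = 529. Stack: [0, 529]
BINARY_OP + → 0 + 529 = 529. Stack: [529]
STORE_FAST x → x=529. Stack: []
LOAD_FAST_LOAD_FAST x,a → push 529,23. Stack: [529, 23]
COMPARE_OP bool(>=) → 529 vs 23 = True. Stack: [True]
POP_JUMP_IF_FALSE → pop True; no jump. Stack: []
LOAD_FAST_LOAD_FAST x,a → push 529,23. Stack: [529, 23]
BINARY_OP - → 529 - 23 = 506. Stack: [506]
LOAD_FAST_LOAD_FAST a,a → push 23,23. Stack: [506, 23, 23]
BINARY_OP | → 23 | 23 = 23. Stack: [506, 23]
BINARY_OP - → 506 - 23 = 483. Stack: [483]
STORE_FAST v → v=483. Stack: []
LOAD_CONST → push 1. Stack: [1]
LOAD_FAST x → push 529. Stack: [1, 529]
BINARY_OP + → 1 + 529 = 530. Stack: [530]
STORE_FAST v → v=530. Stack: []
LOAD_FAST v → push 530. Stack: [530]
LOAD_CONST → push 2. Stack: [530, 2]
BINARY_OP << → 530 << 2 = 2120. Stack: [2120]
LOAD_FAST_LOAD_FAST x,x → push 529,529. Stack: [2120, 529, 529]
BINARY_OP * → 529 * 529 = 279841. Stack: [2120, 279841]
BINARY_OP - → 2120 - 279841 = -277721. Stack: [-277721]
STORE_FAST v → v=-277721. Stack: []
LOAD_FAST v → push -277721. Stack: [-277721]
RETURN_VALUE → return -277721.

-277721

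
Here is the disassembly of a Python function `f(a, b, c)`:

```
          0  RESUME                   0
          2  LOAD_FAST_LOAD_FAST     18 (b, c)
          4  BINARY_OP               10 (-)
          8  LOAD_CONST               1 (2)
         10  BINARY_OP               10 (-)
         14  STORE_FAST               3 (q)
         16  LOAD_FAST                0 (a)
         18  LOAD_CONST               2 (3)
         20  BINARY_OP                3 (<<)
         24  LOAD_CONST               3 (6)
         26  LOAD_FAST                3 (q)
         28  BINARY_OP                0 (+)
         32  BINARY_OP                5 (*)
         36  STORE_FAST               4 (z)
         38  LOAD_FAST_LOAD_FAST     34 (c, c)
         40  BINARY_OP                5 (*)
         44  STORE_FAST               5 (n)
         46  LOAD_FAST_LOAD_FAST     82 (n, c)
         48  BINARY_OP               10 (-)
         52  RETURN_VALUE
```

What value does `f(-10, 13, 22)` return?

462

LOAD_FAST_LOAD_FAST b,c → push 13,22. Stack: [13, 22]
BINARY_OP - → 13 - 22 = -9. Stack: [-9]
LOAD_CONST → push 2. Stack: [-9, 2]
BINARY_OP - → -9 - 2 = -11. Stack: [-11]
STORE_FAST q → q=-11. Stack: []
LOAD_FAST a → push -10. Stack: [-10]
LOAD_CONST → push 3. Stack: [-10, 3]
BINARY_OP << → -10 << 3 = -80. Stack: [-80]
LOAD_CONST → push 6. Stack: [-80, 6]
LOAD_FAST q → push -11. Stack: [-80, 6, -11]
BINARY_OP + → 6 + -11 = -5. Stack: [-80, -5]
BINARY_OP * → -80 * -5 = 400. Stack: [400]
STORE_FAST z → z=400. Stack: []
LOAD_FAST_LOAD_FAST c,c → push 22,22. Stack: [22, 22]
BINARY_OP * → 22 * 22 = 484. Stack: [484]
STORE_FAST n → n=484. Stack: []
LOAD_FAST_LOAD_FAST n,c → push 484,22. Stack: [484, 22]
BINARY_OP - → 484 - 22 = 462. Stack: [462]
RETURN_VALUE → return 462.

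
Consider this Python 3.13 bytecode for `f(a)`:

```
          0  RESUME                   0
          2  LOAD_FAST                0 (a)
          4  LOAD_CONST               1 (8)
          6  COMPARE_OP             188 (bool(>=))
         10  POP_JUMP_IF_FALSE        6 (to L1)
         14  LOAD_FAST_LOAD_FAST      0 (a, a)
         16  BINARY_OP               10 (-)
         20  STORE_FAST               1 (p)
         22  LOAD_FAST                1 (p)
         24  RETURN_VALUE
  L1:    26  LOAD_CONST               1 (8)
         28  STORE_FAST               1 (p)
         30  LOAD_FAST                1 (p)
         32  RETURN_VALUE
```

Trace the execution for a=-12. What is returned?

LOAD_FAST a → push -12. Stack: [-12]
LOAD_CONST → push 8. Stack: [-12, 8]
COMPARE_OP bool(>=) → -12 vs 8 = False. Stack: [False]
POP_JUMP_IF_FALSE → pop False; jump. Stack: []
LOAD_CONST → push 8. Stack: [8]
STORE_FAST p → p=8. Stack: []
LOAD_FAST p → push 8. Stack: [8]
RETURN_VALUE → return 8.

8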